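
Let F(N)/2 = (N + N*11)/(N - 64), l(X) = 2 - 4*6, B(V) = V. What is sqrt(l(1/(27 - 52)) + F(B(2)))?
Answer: I*sqrt(21886)/31 ≈ 4.7722*I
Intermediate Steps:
l(X) = -22 (l(X) = 2 - 24 = -22)
F(N) = 24*N/(-64 + N) (F(N) = 2*((N + N*11)/(N - 64)) = 2*((N + 11*N)/(-64 + N)) = 2*((12*N)/(-64 + N)) = 2*(12*N/(-64 + N)) = 24*N/(-64 + N))
sqrt(l(1/(27 - 52)) + F(B(2))) = sqrt(-22 + 24*2/(-64 + 2)) = sqrt(-22 + 24*2/(-62)) = sqrt(-22 + 24*2*(-1/62)) = sqrt(-22 - 24/31) = sqrt(-706/31) = I*sqrt(21886)/31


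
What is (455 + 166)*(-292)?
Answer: -181332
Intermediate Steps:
(455 + 166)*(-292) = 621*(-292) = -181332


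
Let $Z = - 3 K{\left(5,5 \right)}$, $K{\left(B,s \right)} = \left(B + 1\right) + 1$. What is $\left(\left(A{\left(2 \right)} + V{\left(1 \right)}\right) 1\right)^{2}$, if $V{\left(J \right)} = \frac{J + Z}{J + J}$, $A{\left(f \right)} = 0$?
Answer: $100$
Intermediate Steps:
$K{\left(B,s \right)} = 2 + B$ ($K{\left(B,s \right)} = \left(1 + B\right) + 1 = 2 + B$)
$Z = -21$ ($Z = - 3 \left(2 + 5\right) = \left(-3\right) 7 = -21$)
$V{\left(J \right)} = \frac{-21 + J}{2 J}$ ($V{\left(J \right)} = \frac{J - 21}{J + J} = \frac{-21 + J}{2 J}$)
$\left(\left(A{\left(2 \right)} + V{\left(1 \right)}\right) 1\right)^{2} = \left(\left(0 + \frac{-21 + 1}{2 \cdot 1}\right) 1\right)^{2} = \left(\left(0 + \frac{1}{2} \cdot 1 \left(-20\right)\right) 1\right)^{2} = \left(\left(0 - 10\right) 1\right)^{2} = \left(\left(-10\right) 1\right)^{2} = \left(-10\right)^{2} = 100$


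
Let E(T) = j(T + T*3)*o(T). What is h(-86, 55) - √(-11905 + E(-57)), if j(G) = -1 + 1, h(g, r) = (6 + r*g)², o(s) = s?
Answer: 22316176 - I*√11905 ≈ 2.2316e+7 - 109.11*I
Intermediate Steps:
h(g, r) = (6 + g*r)²
j(G) = 0
E(T) = 0 (E(T) = 0*T = 0)
h(-86, 55) - √(-11905 + E(-57)) = (6 - 86*55)² - √(-11905 + 0) = (6 - 4730)² - √(-11905) = (-4724)² - I*√11905 = 22316176 - I*√11905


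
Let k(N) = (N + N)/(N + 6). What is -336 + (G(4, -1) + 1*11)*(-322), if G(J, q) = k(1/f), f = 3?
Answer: -74326/19 ≈ -3911.9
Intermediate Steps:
k(N) = 2*N/(6 + N) (k(N) = (2*N)/(6 + N) = 2*N/(6 + N))
G(J, q) = 2/19 (G(J, q) = 2/(3*(6 + 1/3)) = 2*(1/3)/(6 + 1/3) = 2*(1/3)/(19/3) = 2*(1/3)*(3/19) = 2/19)
-336 + (G(4, -1) + 1*11)*(-322) = -336 + (2/19 + 1*11)*(-322) = -336 + (2/19 + 11)*(-322) = -336 + (211/19)*(-322) = -336 - 67942/19 = -74326/19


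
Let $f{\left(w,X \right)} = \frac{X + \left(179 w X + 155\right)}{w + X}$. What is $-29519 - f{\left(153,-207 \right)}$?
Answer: $- \frac{7263187}{54} \approx -1.345 \cdot 10^{5}$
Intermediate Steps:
$f{\left(w,X \right)} = \frac{155 + X + 179 X w}{X + w}$ ($f{\left(w,X \right)} = \frac{X + \left(179 X w + 155\right)}{X + w} = \frac{X + \left(155 + 179 X w\right)}{X + w} = \frac{155 + X + 179 X w}{X + w}$)
$-29519 - f{\left(153,-207 \right)} = -29519 - \frac{155 - 207 + 179 \left(-207\right) 153}{-207 + 153} = -29519 - \frac{155 - 207 - 5669109}{-54} = -29519 - \left(- \frac{1}{54}\right) \left(-5669161\right) = -29519 - \frac{5669161}{54} = - \frac{7263187}{54}$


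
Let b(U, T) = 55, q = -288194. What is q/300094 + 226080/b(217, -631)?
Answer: 6782940085/1650517 ≈ 4109.6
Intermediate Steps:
q/300094 + 226080/b(217, -631) = -288194/300094 + 226080/55 = -288194*1/300094 + 226080*(1/55) = -144097/150047 + 45216/11 = 6782940085/1650517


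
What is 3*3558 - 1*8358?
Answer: 2316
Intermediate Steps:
3*3558 - 1*8358 = 10674 - 8358 = 2316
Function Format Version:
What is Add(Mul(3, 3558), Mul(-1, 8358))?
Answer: 2316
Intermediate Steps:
Add(Mul(3, 3558), Mul(-1, 8358)) = Add(10674, -8358) = 2316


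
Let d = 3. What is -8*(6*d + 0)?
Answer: -144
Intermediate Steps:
-8*(6*d + 0) = -8*(6*3 + 0) = -8*(18 + 0) = -8*18 = -144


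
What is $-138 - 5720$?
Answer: $-5858$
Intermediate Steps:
$-138 - 5720 = -5858$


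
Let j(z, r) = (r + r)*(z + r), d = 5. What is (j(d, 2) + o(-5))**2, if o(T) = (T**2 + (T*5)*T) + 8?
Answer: 34596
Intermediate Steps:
j(z, r) = 2*r*(r + z) (j(z, r) = (2*r)*(r + z) = 2*r*(r + z))
o(T) = 8 + 6*T**2 (o(T) = (T**2 + (5*T)*T) + 8 = (T**2 + 5*T**2) + 8 = 6*T**2 + 8 = 8 + 6*T**2)
(j(d, 2) + o(-5))**2 = (2*2*(2 + 5) + (8 + 6*(-5)**2))**2 = (2*2*7 + (8 + 6*25))**2 = (28 + (8 + 150))**2 = (28 + 158)**2 = 186**2 = 34596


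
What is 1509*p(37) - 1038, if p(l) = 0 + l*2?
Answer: 110628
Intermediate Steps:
p(l) = 2*l (p(l) = 0 + 2*l = 2*l)
1509*p(37) - 1038 = 1509*(2*37) - 1038 = 1509*74 - 1038 = 111666 - 1038 = 110628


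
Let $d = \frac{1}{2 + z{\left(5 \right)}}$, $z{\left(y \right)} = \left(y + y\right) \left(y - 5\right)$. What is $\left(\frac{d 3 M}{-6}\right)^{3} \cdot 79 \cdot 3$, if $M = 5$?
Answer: $- \frac{29625}{64} \approx -462.89$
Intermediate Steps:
$z{\left(y \right)} = 2 y \left(-5 + y\right)$
$d = \frac{1}{2}$ ($d = \frac{1}{2 + 2 \cdot 5 \left(-5 + 5\right)} = \frac{1}{2 + 2 \cdot 5 \cdot 0} = \frac{1}{2 + 0} = \frac{1}{2} \approx 0.5$)
$\left(\frac{d 3 M}{-6}\right)^{3} \cdot 79 \cdot 3 = \left(\frac{\frac{1}{2} \cdot 3 \cdot 5}{-6}\right)^{3} \cdot 79 \cdot 3 = \left(\frac{3}{2} \cdot 5 \left(- \frac{1}{6}\right)\right)^{3} \cdot 237 = \left(\frac{15}{2} \left(- \frac{1}{6}\right)\right)^{3} \cdot 237 = \left(- \frac{5}{4}\right)^{3} \cdot 237 = \left(- \frac{125}{64}\right) 237 = - \frac{29625}{64}$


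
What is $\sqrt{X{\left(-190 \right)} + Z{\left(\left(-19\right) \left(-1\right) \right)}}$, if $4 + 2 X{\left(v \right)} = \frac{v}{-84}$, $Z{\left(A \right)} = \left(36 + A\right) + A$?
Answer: $\frac{\sqrt{129003}}{42} \approx 8.5517$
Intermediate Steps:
$Z{\left(A \right)} = 36 + 2 A$
$X{\left(v \right)} = -2 - \frac{v}{168}$ ($X{\left(v \right)} = -2 + \frac{v \frac{1}{-84}}{2} = -2 + \frac{v \left(- \frac{1}{84}\right)}{2} = -2 + \frac{\left(- \frac{1}{84}\right) v}{2} = -2 - \frac{v}{168}$)
$\sqrt{X{\left(-190 \right)} + Z{\left(\left(-19\right) \left(-1\right) \right)}} = \sqrt{\left(-2 - - \frac{95}{84}\right) + \left(36 + 2 \left(\left(-19\right) \left(-1\right)\right)\right)} = \sqrt{\left(-2 + \frac{95}{84}\right) + \left(36 + 2 \cdot 19\right)} = \sqrt{- \frac{73}{84} + \left(36 + 38\right)} = \sqrt{- \frac{73}{84} + 74} = \sqrt{\frac{6143}{84}} = \frac{\sqrt{129003}}{42}$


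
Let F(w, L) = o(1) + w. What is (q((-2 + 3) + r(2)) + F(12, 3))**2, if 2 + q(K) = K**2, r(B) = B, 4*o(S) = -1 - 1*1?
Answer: 1369/4 ≈ 342.25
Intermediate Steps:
o(S) = -1/2 (o(S) = (-1 - 1*1)/4 = (-1 - 1)/4 = (1/4)*(-2) = -1/2)
F(w, L) = -1/2 + w
q(K) = -2 + K**2
(q((-2 + 3) + r(2)) + F(12, 3))**2 = ((-2 + ((-2 + 3) + 2)**2) + (-1/2 + 12))**2 = ((-2 + (1 + 2)**2) + 23/2)**2 = ((-2 + 3**2) + 23/2)**2 = ((-2 + 9) + 23/2)**2 = (7 + 23/2)**2 = (37/2)**2 = 1369/4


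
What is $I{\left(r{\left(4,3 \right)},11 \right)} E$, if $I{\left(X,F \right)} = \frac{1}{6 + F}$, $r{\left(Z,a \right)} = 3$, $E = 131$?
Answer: $\frac{131}{17} \approx 7.7059$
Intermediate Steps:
$I{\left(r{\left(4,3 \right)},11 \right)} E = \frac{1}{6 + 11} \cdot 131 = \frac{1}{17} \cdot 131 = \frac{131}{17}$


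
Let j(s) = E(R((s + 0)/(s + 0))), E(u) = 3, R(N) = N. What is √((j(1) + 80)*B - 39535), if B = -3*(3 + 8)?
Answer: I*√42274 ≈ 205.61*I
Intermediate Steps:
B = -33 (B = -3*11 = -33)
j(s) = 3
√((j(1) + 80)*B - 39535) = √((3 + 80)*(-33) - 39535) = √(83*(-33) - 39535) = √(-2739 - 39535) = √(-42274) = I*√42274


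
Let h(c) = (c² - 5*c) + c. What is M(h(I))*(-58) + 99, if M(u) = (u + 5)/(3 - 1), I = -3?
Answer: -655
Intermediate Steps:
h(c) = c² - 4*c
M(u) = 5/2 + u/2 (M(u) = (5 + u)/2 = (5 + u)*(½) = 5/2 + u/2)
M(h(I))*(-58) + 99 = (5/2 + (-3*(-4 - 3))/2)*(-58) + 99 = (5/2 + (-3*(-7))/2)*(-58) + 99 = (5/2 + (½)*21)*(-58) + 99 = (5/2 + 21/2)*(-58) + 99 = 13*(-58) + 99 = -754 + 99 = -655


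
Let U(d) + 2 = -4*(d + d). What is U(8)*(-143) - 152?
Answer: 9286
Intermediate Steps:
U(d) = -2 - 8*d (U(d) = -2 - 4*(d + d) = -2 - 8*d)
U(8)*(-143) - 152 = (-2 - 8*8)*(-143) - 152 = (-2 - 64)*(-143) - 152 = -66*(-143) - 152 = 9438 - 152 = 9286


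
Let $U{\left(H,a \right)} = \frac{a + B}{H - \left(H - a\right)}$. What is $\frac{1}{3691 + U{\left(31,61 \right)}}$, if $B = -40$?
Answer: $\frac{61}{225172} \approx 0.0002709$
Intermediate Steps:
$U{\left(H,a \right)} = \frac{-40 + a}{a}$ ($U{\left(H,a \right)} = \frac{a - 40}{H - \left(H - a\right)} = \frac{-40 + a}{a}$)
$\frac{1}{3691 + U{\left(31,61 \right)}} = \frac{1}{3691 + \frac{-40 + 61}{61}} = \frac{1}{3691 + \frac{1}{61} \cdot 21} = \frac{1}{3691 + \frac{21}{61}} = \frac{1}{\frac{225172}{61}} = \frac{61}{225172}$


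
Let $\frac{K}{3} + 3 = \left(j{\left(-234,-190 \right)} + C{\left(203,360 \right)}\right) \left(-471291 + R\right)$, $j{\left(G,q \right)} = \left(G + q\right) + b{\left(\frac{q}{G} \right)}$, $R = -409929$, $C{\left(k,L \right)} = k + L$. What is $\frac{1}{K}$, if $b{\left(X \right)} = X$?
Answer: $- \frac{13}{4804999037} \approx -2.7055 \cdot 10^{-9}$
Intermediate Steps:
$C{\left(k,L \right)} = L + k$
$j{\left(G,q \right)} = G + q + \frac{q}{G}$ ($j{\left(G,q \right)} = \left(G + q\right) + \frac{q}{G} = G + q + \frac{q}{G}$)
$K = - \frac{4804999037}{13}$ ($K = -9 + 3 \left(\left(-234 - 190 - \frac{190}{-234}\right) + \left(360 + 203\right)\right) \left(-471291 - 409929\right) = -9 + 3 \left(\left(-234 - 190 - - \frac{95}{117}\right) + 563\right) \left(-881220\right) = -9 + 3 \left(\left(-234 - 190 + \frac{95}{117}\right) + 563\right) \left(-881220\right) = -9 + 3 \left(- \frac{49513}{117} + 563\right) \left(-881220\right) = -9 + 3 \cdot \frac{16358}{117} \left(-881220\right) = -9 + 3 \left(- \frac{4804998920}{39}\right) = -9 - \frac{4804998920}{13} = - \frac{4804999037}{13} \approx -3.6962 \cdot 10^{8}$)
$\frac{1}{K} = \frac{1}{- \frac{4804999037}{13}} = - \frac{13}{4804999037}$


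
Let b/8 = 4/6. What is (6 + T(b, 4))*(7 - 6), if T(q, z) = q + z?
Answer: 46/3 ≈ 15.333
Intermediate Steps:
b = 16/3 (b = 8*(4/6) = 8*(4*(⅙)) = 8*(⅔) = 16/3 ≈ 5.3333)
(6 + T(b, 4))*(7 - 6) = (6 + (16/3 + 4))*(7 - 6) = (6 + 28/3)*1 = (46/3)*1 = 46/3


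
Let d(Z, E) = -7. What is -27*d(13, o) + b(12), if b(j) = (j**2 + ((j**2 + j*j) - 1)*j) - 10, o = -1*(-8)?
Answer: 3767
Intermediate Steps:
o = 8
b(j) = -10 + j**2 + j*(-1 + 2*j**2) (b(j) = (j**2 + ((j**2 + j**2) - 1)*j) - 10 = (j**2 + (2*j**2 - 1)*j) - 10 = (j**2 + (-1 + 2*j**2)*j) - 10 = (j**2 + j*(-1 + 2*j**2)) - 10 = -10 + j**2 + j*(-1 + 2*j**2))
-27*d(13, o) + b(12) = -27*(-7) + (-10 + 12**2 - 1*12 + 2*12**3) = 189 + (-10 + 144 - 12 + 2*1728) = 189 + (-10 + 144 - 12 + 3456) = 189 + 3578 = 3767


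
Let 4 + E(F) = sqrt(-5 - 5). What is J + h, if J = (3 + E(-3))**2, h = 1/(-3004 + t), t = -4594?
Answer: -68383/7598 - 2*I*sqrt(10) ≈ -9.0001 - 6.3246*I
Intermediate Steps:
E(F) = -4 + I*sqrt(10) (E(F) = -4 + sqrt(-5 - 5) = -4 + sqrt(-10) = -4 + I*sqrt(10))
h = -1/7598 (h = 1/(-3004 - 4594) = 1/(-7598) = -1/7598 ≈ -0.00013161)
J = (-1 + I*sqrt(10))**2 (J = (3 + (-4 + I*sqrt(10)))**2 = (-1 + I*sqrt(10))**2 ≈ -9.0 - 6.3246*I)
J + h = (-1 + I*sqrt(10))**2 - 1/7598 = -1/7598 + (-1 + I*sqrt(10))**2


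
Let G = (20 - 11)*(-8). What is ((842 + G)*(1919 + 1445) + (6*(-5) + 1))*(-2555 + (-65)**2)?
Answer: 4325719170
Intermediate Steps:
G = -72 (G = 9*(-8) = -72)
((842 + G)*(1919 + 1445) + (6*(-5) + 1))*(-2555 + (-65)**2) = ((842 - 72)*(1919 + 1445) + (6*(-5) + 1))*(-2555 + (-65)**2) = (770*3364 + (-30 + 1))*(-2555 + 4225) = (2590280 - 29)*1670 = 2590251*1670 = 4325719170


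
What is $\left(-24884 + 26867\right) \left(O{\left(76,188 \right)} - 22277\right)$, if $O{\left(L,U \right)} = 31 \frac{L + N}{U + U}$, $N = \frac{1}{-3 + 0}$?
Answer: $- \frac{16605257959}{376} \approx -4.4163 \cdot 10^{7}$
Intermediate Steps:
$N = - \frac{1}{3}$ ($N = \frac{1}{-3} = - \frac{1}{3} \approx -0.33333$)
$O{\left(L,U \right)} = \frac{31 \left(- \frac{1}{3} + L\right)}{2 U}$ ($O{\left(L,U \right)} = 31 \frac{L - \frac{1}{3}}{U + U} = 31 \frac{- \frac{1}{3} + L}{2 U} = \frac{31 \left(- \frac{1}{3} + L\right)}{2 U}$)
$\left(-24884 + 26867\right) \left(O{\left(76,188 \right)} - 22277\right) = \left(-24884 + 26867\right) \left(\frac{31 \left(-1 + 3 \cdot 76\right)}{6 \cdot 188} - 22277\right) = 1983 \left(\frac{31}{6} \cdot \frac{1}{188} \left(-1 + 228\right) - 22277\right) = 1983 \left(\frac{31}{6} \cdot \frac{1}{188} \cdot 227 - 22277\right) = 1983 \left(\frac{7037}{1128} - 22277\right) = 1983 \left(- \frac{25121419}{1128}\right) = - \frac{16605257959}{376}$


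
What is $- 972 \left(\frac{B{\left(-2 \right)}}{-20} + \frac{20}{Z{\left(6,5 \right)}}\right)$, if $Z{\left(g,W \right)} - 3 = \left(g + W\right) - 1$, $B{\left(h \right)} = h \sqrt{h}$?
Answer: $- \frac{19440}{13} - \frac{486 i \sqrt{2}}{5} \approx -1495.4 - 137.46 i$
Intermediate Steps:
$B{\left(h \right)} = h^{\frac{3}{2}}$
$Z{\left(g,W \right)} = 2 + W + g$ ($Z{\left(g,W \right)} = 3 - \left(1 - W - g\right) = 3 + \left(-1 + W + g\right) = 2 + W + g$)
$- 972 \left(\frac{B{\left(-2 \right)}}{-20} + \frac{20}{Z{\left(6,5 \right)}}\right) = - 972 \left(\frac{\left(-2\right)^{\frac{3}{2}}}{-20} + \frac{20}{2 + 5 + 6}\right) = - 972 \left(- 2 i \sqrt{2} \left(- \frac{1}{20}\right) + \frac{20}{13}\right) = - 972 \left(\frac{i \sqrt{2}}{10} + 20 \cdot \frac{1}{13}\right) = - 972 \left(\frac{i \sqrt{2}}{10} + \frac{20}{13}\right) = - 972 \left(\frac{20}{13} + \frac{i \sqrt{2}}{10}\right) = - \frac{19440}{13} - \frac{486 i \sqrt{2}}{5}$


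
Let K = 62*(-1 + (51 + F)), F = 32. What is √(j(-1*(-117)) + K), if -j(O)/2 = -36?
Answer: 2*√1289 ≈ 71.805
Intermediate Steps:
j(O) = 72 (j(O) = -2*(-36) = 72)
K = 5084 (K = 62*(-1 + (51 + 32)) = 62*(-1 + 83) = 62*82 = 5084)
√(j(-1*(-117)) + K) = √(72 + 5084) = √5156 = 2*√1289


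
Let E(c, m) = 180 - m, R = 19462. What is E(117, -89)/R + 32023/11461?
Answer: 626314635/223053982 ≈ 2.8079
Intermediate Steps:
E(117, -89)/R + 32023/11461 = (180 - 1*(-89))/19462 + 32023/11461 = (180 + 89)*(1/19462) + 32023*(1/11461) = 269*(1/19462) + 32023/11461 = 269/19462 + 32023/11461 = 626314635/223053982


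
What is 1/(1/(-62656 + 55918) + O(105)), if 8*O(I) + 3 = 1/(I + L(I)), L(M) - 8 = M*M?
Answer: -300191376/112612949 ≈ -2.6657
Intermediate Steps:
L(M) = 8 + M² (L(M) = 8 + M*M = 8 + M²)
O(I) = -3/8 + 1/(8*(8 + I + I²)) (O(I) = -3/8 + 1/(8*(I + (8 + I²))) = -3/8 + 1/(8*(8 + I + I²)))
1/(1/(-62656 + 55918) + O(105)) = 1/(1/(-62656 + 55918) + (-23 - 3*105 - 3*105²)/(8*(8 + 105 + 105²))) = 1/(1/(-6738) + (-23 - 315 - 3*11025)/(8*(8 + 105 + 11025))) = 1/(-1/6738 + (⅛)*(-23 - 315 - 33075)/11138) = 1/(-1/6738 + (⅛)*(1/11138)*(-33413)) = 1/(-1/6738 - 33413/89104) = 1/(-112612949/300191376) = -300191376/112612949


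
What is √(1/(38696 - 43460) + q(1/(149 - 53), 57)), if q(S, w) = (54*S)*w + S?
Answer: √2911649610/9528 ≈ 5.6633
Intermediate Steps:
q(S, w) = S + 54*S*w (q(S, w) = 54*S*w + S = S + 54*S*w)
√(1/(38696 - 43460) + q(1/(149 - 53), 57)) = √(1/(38696 - 43460) + (1 + 54*57)/(149 - 53)) = √(1/(-4764) + (1 + 3078)/96) = √(-1/4764 + (1/96)*3079) = √(-1/4764 + 3079/96) = √(1222355/38112) = √2911649610/9528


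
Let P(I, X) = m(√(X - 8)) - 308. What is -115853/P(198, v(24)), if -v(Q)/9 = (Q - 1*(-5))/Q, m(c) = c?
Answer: 285461792/759063 + 231706*I*√302/759063 ≈ 376.07 + 5.3047*I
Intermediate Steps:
v(Q) = -9*(5 + Q)/Q (v(Q) = -9*(Q - 1*(-5))/Q = -9*(Q + 5)/Q = -9*(5 + Q)/Q)
P(I, X) = -308 + √(-8 + X) (P(I, X) = √(X - 8) - 308 = √(-8 + X) - 308 = -308 + √(-8 + X))
-115853/P(198, v(24)) = -115853/(-308 + √(-8 + (-9 - 45/24))) = -115853/(-308 + √(-8 + (-9 - 45*1/24))) = -115853/(-308 + √(-8 + (-9 - 15/8))) = -115853/(-308 + √(-8 - 87/8)) = -115853/(-308 + √(-151/8)) = -115853/(-308 + I*√302/4)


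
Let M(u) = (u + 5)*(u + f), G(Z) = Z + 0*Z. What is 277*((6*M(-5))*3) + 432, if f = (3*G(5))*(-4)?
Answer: 432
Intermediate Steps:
G(Z) = Z (G(Z) = Z + 0 = Z)
f = -60 (f = (3*5)*(-4) = 15*(-4) = -60)
M(u) = (-60 + u)*(5 + u) (M(u) = (u + 5)*(u - 60) = (5 + u)*(-60 + u) = (-60 + u)*(5 + u))
277*((6*M(-5))*3) + 432 = 277*((6*(-300 + (-5)² - 55*(-5)))*3) + 432 = 277*((6*(-300 + 25 + 275))*3) + 432 = 277*((6*0)*3) + 432 = 277*(0*3) + 432 = 277*0 + 432 = 0 + 432 = 432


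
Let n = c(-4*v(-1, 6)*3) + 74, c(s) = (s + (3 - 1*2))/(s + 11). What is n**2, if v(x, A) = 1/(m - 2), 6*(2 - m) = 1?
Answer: 38626225/6889 ≈ 5606.9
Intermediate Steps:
m = 11/6 (m = 2 - 1/6*1 = 2 - 1/6 = 11/6 ≈ 1.8333)
v(x, A) = -6 (v(x, A) = 1/(11/6 - 2) = 1/(-1/6) = -6)
c(s) = (1 + s)/(11 + s) (c(s) = (s + (3 - 2))/(11 + s) = (s + 1)/(11 + s) = (1 + s)/(11 + s))
n = 6215/83 (n = (1 - 4*(-6)*3)/(11 - 4*(-6)*3) + 74 = (1 + 24*3)/(11 + 24*3) + 74 = (1 + 72)/(11 + 72) + 74 = 73/83 + 74 = 6215/83 ≈ 74.880)
n**2 = (6215/83)**2 = 38626225/6889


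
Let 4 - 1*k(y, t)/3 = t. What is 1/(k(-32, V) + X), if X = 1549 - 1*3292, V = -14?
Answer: -1/1689 ≈ -0.00059207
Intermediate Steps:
X = -1743 (X = 1549 - 3292 = -1743)
k(y, t) = 12 - 3*t
1/(k(-32, V) + X) = 1/((12 - 3*(-14)) - 1743) = 1/((12 + 42) - 1743) = 1/(54 - 1743) = 1/(-1689) = -1/1689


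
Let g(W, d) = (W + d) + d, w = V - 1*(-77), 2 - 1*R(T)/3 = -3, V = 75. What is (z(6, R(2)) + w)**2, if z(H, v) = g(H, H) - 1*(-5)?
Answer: 30625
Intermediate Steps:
R(T) = 15 (R(T) = 6 - 3*(-3) = 6 + 9 = 15)
w = 152 (w = 75 - 1*(-77) = 75 + 77 = 152)
g(W, d) = W + 2*d
z(H, v) = 5 + 3*H (z(H, v) = (H + 2*H) - 1*(-5) = 3*H + 5 = 5 + 3*H)
(z(6, R(2)) + w)**2 = ((5 + 3*6) + 152)**2 = ((5 + 18) + 152)**2 = (23 + 152)**2 = 175**2 = 30625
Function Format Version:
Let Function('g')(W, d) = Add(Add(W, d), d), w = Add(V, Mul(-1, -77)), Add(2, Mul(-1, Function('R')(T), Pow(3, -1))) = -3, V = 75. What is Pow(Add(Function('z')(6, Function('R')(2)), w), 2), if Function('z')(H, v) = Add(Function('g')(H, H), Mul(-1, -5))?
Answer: 30625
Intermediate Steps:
Function('R')(T) = 15 (Function('R')(T) = Add(6, Mul(-3, -3)) = Add(6, 9) = 15)
w = 152 (w = Add(75, Mul(-1, -77)) = Add(75, 77) = 152)
Function('g')(W, d) = Add(W, Mul(2, d))
Function('z')(H, v) = Add(5, Mul(3, H)) (Function('z')(H, v) = Add(Add(H, Mul(2, H)), Mul(-1, -5)) = Add(Mul(3, H), 5) = Add(5, Mul(3, H)))
Pow(Add(Function('z')(6, Function('R')(2)), w), 2) = Pow(Add(Add(5, Mul(3, 6)), 152), 2) = Pow(Add(Add(5, 18), 152), 2) = Pow(Add(23, 152), 2) = Pow(175, 2) = 30625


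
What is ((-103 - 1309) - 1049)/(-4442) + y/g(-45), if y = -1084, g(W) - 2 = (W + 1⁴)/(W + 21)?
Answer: -28834165/102166 ≈ -282.23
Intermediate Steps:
g(W) = 2 + (1 + W)/(21 + W) (g(W) = 2 + (W + 1⁴)/(W + 21) = 2 + (W + 1)/(21 + W) = 2 + (1 + W)/(21 + W))
((-103 - 1309) - 1049)/(-4442) + y/g(-45) = ((-103 - 1309) - 1049)/(-4442) - 1084*(21 - 45)/(43 + 3*(-45)) = (-1412 - 1049)*(-1/4442) - 1084*(-24/(43 - 135)) = -2461*(-1/4442) - 1084/((-1/24*(-92))) = 2461/4442 - 1084/23/6 = 2461/4442 - 1084*6/23 = 2461/4442 - 6504/23 = -28834165/102166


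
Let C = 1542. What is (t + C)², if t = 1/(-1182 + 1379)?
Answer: 92279250625/38809 ≈ 2.3778e+6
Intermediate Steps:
t = 1/197 ≈ 0.0050761
(t + C)² = (1/197 + 1542)² = (303775/197)² = 92279250625/38809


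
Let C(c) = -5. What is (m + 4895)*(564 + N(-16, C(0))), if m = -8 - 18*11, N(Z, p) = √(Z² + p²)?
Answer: 2644596 + 4689*√281 ≈ 2.7232e+6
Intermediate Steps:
m = -206 (m = -8 - 198 = -206)
(m + 4895)*(564 + N(-16, C(0))) = (-206 + 4895)*(564 + √((-16)² + (-5)²)) = 4689*(564 + √(256 + 25)) = 4689*(564 + √281) = 2644596 + 4689*√281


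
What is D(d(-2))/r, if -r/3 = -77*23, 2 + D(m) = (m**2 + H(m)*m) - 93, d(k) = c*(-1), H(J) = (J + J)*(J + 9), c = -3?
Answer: 130/5313 ≈ 0.024468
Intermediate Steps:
H(J) = 2*J*(9 + J) (H(J) = (2*J)*(9 + J) = 2*J*(9 + J))
d(k) = 3 (d(k) = -3*(-1) = 3)
D(m) = -95 + m**2 + 2*m**2*(9 + m) (D(m) = -2 + ((m**2 + (2*m*(9 + m))*m) - 93) = -2 + ((m**2 + 2*m**2*(9 + m)) - 93) = -2 + (-93 + m**2 + 2*m**2*(9 + m)) = -95 + m**2 + 2*m**2*(9 + m))
r = 5313 (r = -(-231)*23 = -3*(-1771) = 5313)
D(d(-2))/r = (-95 + 2*3**3 + 19*3**2)/5313 = (-95 + 2*27 + 19*9)*(1/5313) = (-95 + 54 + 171)*(1/5313) = 130*(1/5313) = 130/5313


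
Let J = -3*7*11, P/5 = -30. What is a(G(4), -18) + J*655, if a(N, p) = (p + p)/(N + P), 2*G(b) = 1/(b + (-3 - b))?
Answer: -136325589/901 ≈ -1.5130e+5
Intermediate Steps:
P = -150 (P = 5*(-30) = -150)
G(b) = -1/6 (G(b) = 1/(2*(b + (-3 - b))) = (1/2)/(-3) = (1/2)*(-1/3) = -1/6)
a(N, p) = 2*p/(-150 + N) (a(N, p) = (p + p)/(N - 150) = (2*p)/(-150 + N) = 2*p/(-150 + N))
J = -231 (J = -21*11 = -231)
a(G(4), -18) + J*655 = 2*(-18)/(-150 - 1/6) - 231*655 = 2*(-18)/(-901/6) - 151305 = 2*(-18)*(-6/901) - 151305 = 216/901 - 151305 = -136325589/901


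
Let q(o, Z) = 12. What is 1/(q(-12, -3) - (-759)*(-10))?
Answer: -1/7578 ≈ -0.00013196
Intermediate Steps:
1/(q(-12, -3) - (-759)*(-10)) = 1/(12 - (-759)*(-10)) = 1/(12 - 69*110) = 1/(12 - 7590) = 1/(-7578) = -1/7578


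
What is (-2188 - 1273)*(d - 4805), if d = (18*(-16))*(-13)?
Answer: 3672121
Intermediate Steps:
d = 3744 (d = -288*(-13) = 3744)
(-2188 - 1273)*(d - 4805) = (-2188 - 1273)*(3744 - 4805) = -3461*(-1061) = 3672121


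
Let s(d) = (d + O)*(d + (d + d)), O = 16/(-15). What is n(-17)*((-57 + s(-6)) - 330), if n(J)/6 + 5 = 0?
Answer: 7794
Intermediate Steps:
n(J) = -30 (n(J) = -30 + 6*0 = -30 + 0 = -30)
O = -16/15 (O = 16*(-1/15) = -16/15 ≈ -1.0667)
s(d) = 3*d*(-16/15 + d) (s(d) = (d - 16/15)*(d + (d + d)) = (-16/15 + d)*(d + 2*d) = (-16/15 + d)*(3*d) = 3*d*(-16/15 + d))
n(-17)*((-57 + s(-6)) - 330) = -30*((-57 + (⅕)*(-6)*(-16 + 15*(-6))) - 330) = -30*((-57 + (⅕)*(-6)*(-16 - 90)) - 330) = -30*((-57 + (⅕)*(-6)*(-106)) - 330) = -30*((-57 + 636/5) - 330) = -30*(351/5 - 330) = -30*(-1299/5) = 7794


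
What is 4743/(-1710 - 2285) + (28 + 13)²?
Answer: 394756/235 ≈ 1679.8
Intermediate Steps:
4743/(-1710 - 2285) + (28 + 13)² = 4743/(-3995) + 41² = 4743*(-1/3995) + 1681 = -279/235 + 1681 = 394756/235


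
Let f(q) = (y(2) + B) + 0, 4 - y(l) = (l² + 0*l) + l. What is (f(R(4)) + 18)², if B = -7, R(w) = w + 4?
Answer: 81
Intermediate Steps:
R(w) = 4 + w
y(l) = 4 - l - l² (y(l) = 4 - ((l² + 0*l) + l) = 4 - ((l² + 0) + l) = 4 - (l² + l) = 4 - (l + l²) = 4 + (-l - l²) = 4 - l - l²)
f(q) = -9 (f(q) = ((4 - 1*2 - 1*2²) - 7) + 0 = ((4 - 2 - 1*4) - 7) + 0 = ((4 - 2 - 4) - 7) + 0 = (-2 - 7) + 0 = -9 + 0 = -9)
(f(R(4)) + 18)² = (-9 + 18)² = 9² = 81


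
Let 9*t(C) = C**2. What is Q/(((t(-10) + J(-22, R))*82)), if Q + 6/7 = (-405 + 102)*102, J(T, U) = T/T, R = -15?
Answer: -973566/31283 ≈ -31.121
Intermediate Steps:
t(C) = C**2/9
J(T, U) = 1
Q = -216348/7 (Q = -6/7 + (-405 + 102)*102 = -6/7 - 303*102 = -6/7 - 30906 = -216348/7 ≈ -30907.)
Q/(((t(-10) + J(-22, R))*82)) = -216348*1/(82*((1/9)*(-10)**2 + 1))/7 = -216348*1/(82*((1/9)*100 + 1))/7 = -216348*1/(82*(100/9 + 1))/7 = -216348/(7*((109/9)*82)) = -216348/(7*8938/9) = -216348/7*9/8938 = -973566/31283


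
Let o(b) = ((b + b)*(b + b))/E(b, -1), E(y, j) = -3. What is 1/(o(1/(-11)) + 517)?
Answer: 363/187667 ≈ 0.0019343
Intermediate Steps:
o(b) = -4*b²/3 (o(b) = ((b + b)*(b + b))/(-3) = ((2*b)*(2*b))*(-⅓) = (4*b²)*(-⅓) = -4*b²/3)
1/(o(1/(-11)) + 517) = 1/(-4*(1/(-11))²/3 + 517) = 1/(-4*(-1/11)²/3 + 517) = 1/(-4/3*1/121 + 517) = 1/(-4/363 + 517) = 1/(187667/363) = 363/187667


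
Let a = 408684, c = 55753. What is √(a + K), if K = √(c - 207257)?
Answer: 2*√(102171 + I*√9469) ≈ 639.28 + 0.30443*I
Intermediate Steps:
K = 4*I*√9469 (K = √(55753 - 207257) = √(-151504) = 4*I*√9469 ≈ 389.24*I)
√(a + K) = √(408684 + 4*I*√9469)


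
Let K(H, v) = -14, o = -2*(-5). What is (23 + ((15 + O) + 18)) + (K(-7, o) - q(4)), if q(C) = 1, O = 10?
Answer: 51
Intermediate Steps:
o = 10
(23 + ((15 + O) + 18)) + (K(-7, o) - q(4)) = (23 + ((15 + 10) + 18)) + (-14 - 1*1) = (23 + (25 + 18)) + (-14 - 1) = (23 + 43) - 15 = 66 - 15 = 51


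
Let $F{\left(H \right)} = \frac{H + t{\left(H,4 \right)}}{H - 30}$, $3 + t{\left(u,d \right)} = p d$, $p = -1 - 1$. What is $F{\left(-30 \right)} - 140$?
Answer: $- \frac{8359}{60} \approx -139.32$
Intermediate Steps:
$p = -2$ ($p = -1 - 1 = -2$)
$t{\left(u,d \right)} = -3 - 2 d$
$F{\left(H \right)} = \frac{-11 + H}{-30 + H}$ ($F{\left(H \right)} = \frac{H - 11}{H - 30} = \frac{H - 11}{-30 + H} = \frac{-11 + H}{-30 + H}$)
$F{\left(-30 \right)} - 140 = \frac{-11 - 30}{-30 - 30} - 140 = \frac{1}{-60} \left(-41\right) - 140 = \left(- \frac{1}{60}\right) \left(-41\right) - 140 = \frac{41}{60} - 140 = - \frac{8359}{60}$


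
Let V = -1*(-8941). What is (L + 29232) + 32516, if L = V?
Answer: 70689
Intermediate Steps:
V = 8941
L = 8941
(L + 29232) + 32516 = (8941 + 29232) + 32516 = 38173 + 32516 = 70689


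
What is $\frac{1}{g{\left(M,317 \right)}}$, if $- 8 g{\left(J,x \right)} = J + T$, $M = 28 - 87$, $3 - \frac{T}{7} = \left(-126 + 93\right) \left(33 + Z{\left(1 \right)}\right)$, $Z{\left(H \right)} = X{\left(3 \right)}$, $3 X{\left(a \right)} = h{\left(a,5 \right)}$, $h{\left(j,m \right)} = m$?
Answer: $- \frac{4}{3985} \approx -0.0010038$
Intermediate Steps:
$X{\left(a \right)} = \frac{5}{3}$ ($X{\left(a \right)} = \frac{1}{3} \cdot 5 = \frac{5}{3}$)
$Z{\left(H \right)} = \frac{5}{3}$
$T = 8029$ ($T = 21 - 7 \left(-126 + 93\right) \left(33 + \frac{5}{3}\right) = 21 - 7 \left(\left(-33\right) \frac{104}{3}\right) = 21 - -8008 = 21 + 8008 = 8029$)
$M = -59$ ($M = 28 - 87 = -59$)
$g{\left(J,x \right)} = - \frac{8029}{8} - \frac{J}{8}$ ($g{\left(J,x \right)} = - \frac{J + 8029}{8} = - \frac{8029 + J}{8} = - \frac{8029}{8} - \frac{J}{8}$)
$\frac{1}{g{\left(M,317 \right)}} = \frac{1}{- \frac{8029}{8} - - \frac{59}{8}} = \frac{1}{- \frac{8029}{8} + \frac{59}{8}} = \frac{1}{- \frac{3985}{4}} = - \frac{4}{3985}$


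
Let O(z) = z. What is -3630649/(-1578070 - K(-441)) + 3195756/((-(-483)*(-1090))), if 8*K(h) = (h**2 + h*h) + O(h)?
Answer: -4382534908666/1141832792345 ≈ -3.8382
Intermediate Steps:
K(h) = h**2/4 + h/8 (K(h) = ((h**2 + h*h) + h)/8 = ((h**2 + h**2) + h)/8 = (2*h**2 + h)/8 = (h + 2*h**2)/8 = h**2/4 + h/8)
-3630649/(-1578070 - K(-441)) + 3195756/((-(-483)*(-1090))) = -3630649/(-1578070 - (-441)*(1 + 2*(-441))/8) + 3195756/((-(-483)*(-1090))) = -3630649/(-1578070 - (-441)*(1 - 882)/8) + 3195756/((-483*1090)) = -3630649/(-1578070 - (-441)*(-881)/8) + 3195756/(-526470) = -3630649/(-1578070 - 1*388521/8) + 3195756*(-1/526470) = -3630649/(-1578070 - 388521/8) - 532626/87745 = -3630649/(-13013081/8) - 532626/87745 = -3630649*(-8/13013081) - 532626/87745 = 29045192/13013081 - 532626/87745 = -4382534908666/1141832792345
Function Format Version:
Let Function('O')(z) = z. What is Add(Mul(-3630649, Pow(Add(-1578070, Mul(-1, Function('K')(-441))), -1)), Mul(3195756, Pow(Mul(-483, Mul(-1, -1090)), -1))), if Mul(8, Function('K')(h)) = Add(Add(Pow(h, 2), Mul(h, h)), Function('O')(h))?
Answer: Rational(-4382534908666, 1141832792345) ≈ -3.8382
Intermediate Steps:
Function('K')(h) = Add(Mul(Rational(1, 4), Pow(h, 2)), Mul(Rational(1, 8), h)) (Function('K')(h) = Mul(Rational(1, 8), Add(Add(Pow(h, 2), Mul(h, h)), h)) = Mul(Rational(1, 8), Add(Add(Pow(h, 2), Pow(h, 2)), h)) = Mul(Rational(1, 8), Add(Mul(2, Pow(h, 2)), h)) = Mul(Rational(1, 8), Add(h, Mul(2, Pow(h, 2)))) = Add(Mul(Rational(1, 4), Pow(h, 2)), Mul(Rational(1, 8), h)))
Add(Mul(-3630649, Pow(Add(-1578070, Mul(-1, Function('K')(-441))), -1)), Mul(3195756, Pow(Mul(-483, Mul(-1, -1090)), -1))) = Add(Mul(-3630649, Pow(Add(-1578070, Mul(-1, Mul(Rational(1, 8), -441, Add(1, Mul(2, -441))))), -1)), Mul(3195756, Pow(Mul(-483, Mul(-1, -1090)), -1))) = Add(Mul(-3630649, Pow(Add(-1578070, Mul(-1, Mul(Rational(1, 8), -441, Add(1, -882)))), -1)), Mul(3195756, Pow(Mul(-483, 1090), -1))) = Add(Mul(-3630649, Pow(Add(-1578070, Mul(-1, Mul(Rational(1, 8), -441, -881))), -1)), Mul(3195756, Pow(-526470, -1))) = Add(Mul(-3630649, Pow(Add(-1578070, Mul(-1, Rational(388521, 8))), -1)), Mul(3195756, Rational(-1, 526470))) = Add(Mul(-3630649, Pow(Add(-1578070, Rational(-388521, 8)), -1)), Rational(-532626, 87745)) = Add(Mul(-3630649, Pow(Rational(-13013081, 8), -1)), Rational(-532626, 87745)) = Add(Mul(-3630649, Rational(-8, 13013081)), Rational(-532626, 87745)) = Add(Rational(29045192, 13013081), Rational(-532626, 87745)) = Rational(-4382534908666, 1141832792345)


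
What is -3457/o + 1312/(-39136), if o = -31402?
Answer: 2940429/38404646 ≈ 0.076564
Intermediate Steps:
-3457/o + 1312/(-39136) = -3457/(-31402) + 1312/(-39136) = -3457*(-1/31402) + 1312*(-1/39136) = 3457/31402 - 41/1223 = 2940429/38404646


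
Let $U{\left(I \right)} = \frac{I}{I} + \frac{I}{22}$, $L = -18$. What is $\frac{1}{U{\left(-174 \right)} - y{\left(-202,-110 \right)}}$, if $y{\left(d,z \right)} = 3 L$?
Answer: $\frac{11}{518} \approx 0.021236$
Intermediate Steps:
$U{\left(I \right)} = 1 + \frac{I}{22}$ ($U{\left(I \right)} = 1 + I \frac{1}{22} = 1 + \frac{I}{22}$)
$y{\left(d,z \right)} = -54$ ($y{\left(d,z \right)} = 3 \left(-18\right) = -54$)
$\frac{1}{U{\left(-174 \right)} - y{\left(-202,-110 \right)}} = \frac{1}{\left(1 + \frac{1}{22} \left(-174\right)\right) - -54} = \frac{1}{\left(1 - \frac{87}{11}\right) + 54} = \frac{1}{- \frac{76}{11} + 54} = \frac{1}{\frac{518}{11}} = \frac{11}{518}$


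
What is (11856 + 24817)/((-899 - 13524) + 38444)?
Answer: 36673/24021 ≈ 1.5267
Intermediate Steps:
(11856 + 24817)/((-899 - 13524) + 38444) = 36673/(-14423 + 38444) = 36673/24021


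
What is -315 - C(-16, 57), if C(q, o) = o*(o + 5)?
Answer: -3849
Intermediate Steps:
C(q, o) = o*(5 + o)
-315 - C(-16, 57) = -315 - 57*(5 + 57) = -315 - 57*62 = -315 - 1*3534 = -315 - 3534 = -3849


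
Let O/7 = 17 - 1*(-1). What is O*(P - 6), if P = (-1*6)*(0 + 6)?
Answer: -5292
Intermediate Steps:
O = 126 (O = 7*(17 - 1*(-1)) = 7*(17 + 1) = 7*18 = 126)
P = -36 (P = -6*6 = -36)
O*(P - 6) = 126*(-36 - 6) = 126*(-42) = -5292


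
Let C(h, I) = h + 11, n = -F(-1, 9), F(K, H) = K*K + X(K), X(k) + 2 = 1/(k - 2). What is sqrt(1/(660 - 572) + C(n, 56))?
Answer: sqrt(215094)/132 ≈ 3.5135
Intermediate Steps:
X(k) = -2 + 1/(-2 + k) (X(k) = -2 + 1/(k - 2) = -2 + 1/(-2 + k))
F(K, H) = K**2 + (5 - 2*K)/(-2 + K) (F(K, H) = K*K + (5 - 2*K)/(-2 + K) = K**2 + (5 - 2*K)/(-2 + K))
n = 4/3 (n = -(5 - 2*(-1) + (-1)**2*(-2 - 1))/(-2 - 1) = -(5 + 2 + 1*(-3))/(-3) = -(-1)*(5 + 2 - 3)/3 = -(-1)*4/3 = -1*(-4/3) = 4/3 ≈ 1.3333)
C(h, I) = 11 + h
sqrt(1/(660 - 572) + C(n, 56)) = sqrt(1/(660 - 572) + (11 + 4/3)) = sqrt(1/88 + 37/3) = sqrt(3259/264) = sqrt(215094)/132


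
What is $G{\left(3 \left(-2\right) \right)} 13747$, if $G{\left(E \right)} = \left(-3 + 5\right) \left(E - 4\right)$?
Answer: $-274940$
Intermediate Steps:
$G{\left(E \right)} = -8 + 2 E$ ($G{\left(E \right)} = 2 \left(-4 + E\right) = -8 + 2 E$)
$G{\left(3 \left(-2\right) \right)} 13747 = \left(-8 + 2 \cdot 3 \left(-2\right)\right) 13747 = \left(-8 + 2 \left(-6\right)\right) 13747 = \left(-8 - 12\right) 13747 = \left(-20\right) 13747 = -274940$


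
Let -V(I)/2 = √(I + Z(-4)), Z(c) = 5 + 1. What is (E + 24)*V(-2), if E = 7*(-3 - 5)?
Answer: 128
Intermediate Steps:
Z(c) = 6
V(I) = -2*√(6 + I) (V(I) = -2*√(I + 6) = -2*√(6 + I))
E = -56 (E = 7*(-8) = -56)
(E + 24)*V(-2) = (-56 + 24)*(-2*√(6 - 2)) = -(-64)*√4 = -(-64)*2 = -32*(-4) = 128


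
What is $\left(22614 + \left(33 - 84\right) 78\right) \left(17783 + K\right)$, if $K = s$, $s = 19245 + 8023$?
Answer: $839570436$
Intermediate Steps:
$s = 27268$
$K = 27268$
$\left(22614 + \left(33 - 84\right) 78\right) \left(17783 + K\right) = \left(22614 + \left(33 - 84\right) 78\right) \left(17783 + 27268\right) = \left(22614 - 3978\right) 45051 = 18636 \cdot 45051 = 839570436$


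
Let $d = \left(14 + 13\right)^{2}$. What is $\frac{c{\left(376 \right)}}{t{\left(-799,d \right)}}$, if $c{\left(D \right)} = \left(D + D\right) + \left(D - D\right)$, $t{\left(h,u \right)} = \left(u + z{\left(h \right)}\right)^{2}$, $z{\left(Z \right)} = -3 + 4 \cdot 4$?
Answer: $\frac{188}{137641} \approx 0.0013659$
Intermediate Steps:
$d = 729$ ($d = 27^{2} = 729$)
$z{\left(Z \right)} = 13$ ($z{\left(Z \right)} = -3 + 16 = 13$)
$t{\left(h,u \right)} = \left(13 + u\right)^{2}$ ($t{\left(h,u \right)} = \left(u + 13\right)^{2} = \left(13 + u\right)^{2}$)
$c{\left(D \right)} = 2 D$ ($c{\left(D \right)} = 2 D + 0 = 2 D$)
$\frac{c{\left(376 \right)}}{t{\left(-799,d \right)}} = \frac{2 \cdot 376}{\left(13 + 729\right)^{2}} = \frac{752}{742^{2}} = \frac{752}{550564} = 752 \cdot \frac{1}{550564} = \frac{188}{137641}$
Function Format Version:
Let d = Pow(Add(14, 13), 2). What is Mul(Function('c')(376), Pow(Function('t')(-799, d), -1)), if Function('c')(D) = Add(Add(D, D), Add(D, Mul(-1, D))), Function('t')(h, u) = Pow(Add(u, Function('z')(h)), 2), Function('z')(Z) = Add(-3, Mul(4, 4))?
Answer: Rational(188, 137641) ≈ 0.0013659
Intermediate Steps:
d = 729 (d = Pow(27, 2) = 729)
Function('z')(Z) = 13 (Function('z')(Z) = Add(-3, 16) = 13)
Function('t')(h, u) = Pow(Add(13, u), 2) (Function('t')(h, u) = Pow(Add(u, 13), 2) = Pow(Add(13, u), 2))
Function('c')(D) = Mul(2, D) (Function('c')(D) = Add(Mul(2, D), 0) = Mul(2, D))
Mul(Function('c')(376), Pow(Function('t')(-799, d), -1)) = Mul(Mul(2, 376), Pow(Pow(Add(13, 729), 2), -1)) = Mul(752, Pow(Pow(742, 2), -1)) = Mul(752, Pow(550564, -1)) = Mul(752, Rational(1, 550564)) = Rational(188, 137641)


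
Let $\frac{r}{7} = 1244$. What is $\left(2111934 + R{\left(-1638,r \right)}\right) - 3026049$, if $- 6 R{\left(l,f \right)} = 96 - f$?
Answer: $- \frac{2738039}{3} \approx -9.1268 \cdot 10^{5}$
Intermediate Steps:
$r = 8708$ ($r = 7 \cdot 1244 = 8708$)
$R{\left(l,f \right)} = -16 + \frac{f}{6}$ ($R{\left(l,f \right)} = - \frac{96 - f}{6} = -16 + \frac{f}{6}$)
$\left(2111934 + R{\left(-1638,r \right)}\right) - 3026049 = \left(2111934 + \left(-16 + \frac{1}{6} \cdot 8708\right)\right) - 3026049 = \left(2111934 + \left(-16 + \frac{4354}{3}\right)\right) - 3026049 = \left(2111934 + \frac{4306}{3}\right) - 3026049 = \frac{6340108}{3} - 3026049 = - \frac{2738039}{3}$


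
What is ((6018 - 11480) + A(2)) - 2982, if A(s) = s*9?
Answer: -8426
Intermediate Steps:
A(s) = 9*s
((6018 - 11480) + A(2)) - 2982 = ((6018 - 11480) + 9*2) - 2982 = (-5462 + 18) - 2982 = -5444 - 2982 = -8426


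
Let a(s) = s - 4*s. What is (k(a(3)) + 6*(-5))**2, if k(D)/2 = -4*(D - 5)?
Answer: 6724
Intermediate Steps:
a(s) = -3*s (a(s) = s - 4*s = -3*s)
k(D) = 40 - 8*D (k(D) = 2*(-4*(D - 5)) = 2*(-4*(-5 + D)) = 2*(20 - 4*D) = 40 - 8*D)
(k(a(3)) + 6*(-5))**2 = ((40 - (-24)*3) + 6*(-5))**2 = ((40 - 8*(-9)) - 30)**2 = ((40 + 72) - 30)**2 = (112 - 30)**2 = 82**2 = 6724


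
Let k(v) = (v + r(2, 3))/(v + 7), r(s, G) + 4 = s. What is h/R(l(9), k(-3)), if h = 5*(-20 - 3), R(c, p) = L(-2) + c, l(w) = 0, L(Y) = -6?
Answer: 115/6 ≈ 19.167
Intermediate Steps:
r(s, G) = -4 + s
k(v) = (-2 + v)/(7 + v) (k(v) = (v + (-4 + 2))/(v + 7) = (v - 2)/(7 + v) = (-2 + v)/(7 + v))
R(c, p) = -6 + c
h = -115 (h = 5*(-23) = -115)
h/R(l(9), k(-3)) = -115/(-6 + 0) = -115/(-6) = -115*(-⅙) = 115/6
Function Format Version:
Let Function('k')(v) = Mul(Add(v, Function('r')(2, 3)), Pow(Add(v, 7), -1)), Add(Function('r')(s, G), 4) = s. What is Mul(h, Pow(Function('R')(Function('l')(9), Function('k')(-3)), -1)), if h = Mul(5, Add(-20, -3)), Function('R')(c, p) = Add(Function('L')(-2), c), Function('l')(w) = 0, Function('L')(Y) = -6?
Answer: Rational(115, 6) ≈ 19.167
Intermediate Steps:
Function('r')(s, G) = Add(-4, s)
Function('k')(v) = Mul(Pow(Add(7, v), -1), Add(-2, v)) (Function('k')(v) = Mul(Add(v, Add(-4, 2)), Pow(Add(v, 7), -1)) = Mul(Add(v, -2), Pow(Add(7, v), -1)) = Mul(Add(-2, v), Pow(Add(7, v), -1)) = Mul(Pow(Add(7, v), -1), Add(-2, v)))
Function('R')(c, p) = Add(-6, c)
h = -115 (h = Mul(5, -23) = -115)
Mul(h, Pow(Function('R')(Function('l')(9), Function('k')(-3)), -1)) = Mul(-115, Pow(Add(-6, 0), -1)) = Mul(-115, Pow(-6, -1)) = Mul(-115, Rational(-1, 6)) = Rational(115, 6)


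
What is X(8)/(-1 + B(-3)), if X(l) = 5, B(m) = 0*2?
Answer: -5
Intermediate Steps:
B(m) = 0
X(8)/(-1 + B(-3)) = 5/(-1 + 0) = 5/(-1) = -1*5 = -5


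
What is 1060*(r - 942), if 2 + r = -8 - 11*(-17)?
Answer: -810900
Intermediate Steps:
r = 177 (r = -2 + (-8 - 11*(-17)) = -2 + (-8 + 187) = -2 + 179 = 177)
1060*(r - 942) = 1060*(177 - 942) = 1060*(-765) = -810900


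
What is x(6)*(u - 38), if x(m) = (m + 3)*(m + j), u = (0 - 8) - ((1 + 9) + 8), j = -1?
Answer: -2880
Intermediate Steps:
u = -26 (u = -8 - (10 + 8) = -8 - 1*18 = -8 - 18 = -26)
x(m) = (-1 + m)*(3 + m) (x(m) = (m + 3)*(m - 1) = (3 + m)*(-1 + m) = (-1 + m)*(3 + m))
x(6)*(u - 38) = (-3 + 6² + 2*6)*(-26 - 38) = (-3 + 36 + 12)*(-64) = 45*(-64) = -2880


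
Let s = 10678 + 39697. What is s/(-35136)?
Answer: -50375/35136 ≈ -1.4337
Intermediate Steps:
s = 50375
s/(-35136) = 50375/(-35136) = 50375*(-1/35136) = -50375/35136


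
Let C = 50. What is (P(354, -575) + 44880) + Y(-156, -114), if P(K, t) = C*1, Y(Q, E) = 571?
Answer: 45501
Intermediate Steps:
P(K, t) = 50 (P(K, t) = 50*1 = 50)
(P(354, -575) + 44880) + Y(-156, -114) = (50 + 44880) + 571 = 44930 + 571 = 45501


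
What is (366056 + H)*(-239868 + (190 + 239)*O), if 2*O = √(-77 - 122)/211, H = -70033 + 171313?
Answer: -112098951648 + 100243572*I*√199/211 ≈ -1.121e+11 + 6.7019e+6*I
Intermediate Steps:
H = 101280
O = I*√199/422 (O = (√(-77 - 122)/211)/2 = (√(-199)*(1/211))/2 = ((I*√199)*(1/211))/2 = (I*√199/211)/2 = I*√199/422 ≈ 0.033428*I)
(366056 + H)*(-239868 + (190 + 239)*O) = (366056 + 101280)*(-239868 + (190 + 239)*(I*√199/422)) = 467336*(-239868 + 429*(I*√199/422)) = 467336*(-239868 + 429*I*√199/422) = -112098951648 + 100243572*I*√199/211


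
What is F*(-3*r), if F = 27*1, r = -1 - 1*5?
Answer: 486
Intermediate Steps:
r = -6 (r = -1 - 5 = -6)
F = 27
F*(-3*r) = 27*(-3*(-6)) = 27*18 = 486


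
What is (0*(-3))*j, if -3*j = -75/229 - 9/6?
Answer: 0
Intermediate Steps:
j = 279/458 (j = -(-75/229 - 9/6)/3 = -(-75*1/229 - 9*⅙)/3 = -(-75/229 - 3/2)/3 = -⅓*(-837/458) = 279/458 ≈ 0.60917)
(0*(-3))*j = (0*(-3))*(279/458) = 0*(279/458) = 0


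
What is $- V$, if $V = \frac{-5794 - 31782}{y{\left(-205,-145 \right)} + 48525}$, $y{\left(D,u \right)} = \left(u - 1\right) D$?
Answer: $\frac{37576}{78455} \approx 0.47895$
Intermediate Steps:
$y{\left(D,u \right)} = D \left(-1 + u\right)$ ($y{\left(D,u \right)} = \left(-1 + u\right) D = D \left(-1 + u\right)$)
$V = - \frac{37576}{78455}$ ($V = \frac{-5794 - 31782}{- 205 \left(-1 - 145\right) + 48525} = - \frac{37576}{\left(-205\right) \left(-146\right) + 48525} = - \frac{37576}{29930 + 48525} = - \frac{37576}{78455} \approx -0.47895$)
$- V = \left(-1\right) \left(- \frac{37576}{78455}\right) = \frac{37576}{78455}$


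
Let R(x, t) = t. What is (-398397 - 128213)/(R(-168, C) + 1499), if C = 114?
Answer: -526610/1613 ≈ -326.48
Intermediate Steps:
(-398397 - 128213)/(R(-168, C) + 1499) = (-398397 - 128213)/(114 + 1499) = -526610/1613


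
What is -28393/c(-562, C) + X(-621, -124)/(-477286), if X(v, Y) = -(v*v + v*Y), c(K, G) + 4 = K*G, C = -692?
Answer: 83185529551/92808262700 ≈ 0.89632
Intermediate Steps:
c(K, G) = -4 + G*K (c(K, G) = -4 + K*G = -4 + G*K)
X(v, Y) = -v² - Y*v (X(v, Y) = -(v² + Y*v) = -v² - Y*v)
-28393/c(-562, C) + X(-621, -124)/(-477286) = -28393/(-4 - 692*(-562)) - 1*(-621)*(-124 - 621)/(-477286) = -28393/(-4 + 388904) - 1*(-621)*(-745)*(-1/477286) = -28393/388900 - 462645*(-1/477286) = -28393*1/388900 + 462645/477286 = -28393/388900 + 462645/477286 = 83185529551/92808262700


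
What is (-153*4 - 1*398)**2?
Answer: 1020100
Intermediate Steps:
(-153*4 - 1*398)**2 = (-612 - 398)**2 = (-1010)**2 = 1020100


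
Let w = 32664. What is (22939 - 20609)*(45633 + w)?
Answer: 182432010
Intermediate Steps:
(22939 - 20609)*(45633 + w) = (22939 - 20609)*(45633 + 32664) = 2330*78297 = 182432010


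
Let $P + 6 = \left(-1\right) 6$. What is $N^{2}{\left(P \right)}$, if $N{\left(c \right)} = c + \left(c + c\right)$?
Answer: $1296$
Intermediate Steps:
$P = -12$ ($P = -6 - 6 = -12$)
$N{\left(c \right)} = 3 c$ ($N{\left(c \right)} = c + 2 c = 3 c$)
$N^{2}{\left(P \right)} = \left(3 \left(-12\right)\right)^{2} = \left(-36\right)^{2} = 1296$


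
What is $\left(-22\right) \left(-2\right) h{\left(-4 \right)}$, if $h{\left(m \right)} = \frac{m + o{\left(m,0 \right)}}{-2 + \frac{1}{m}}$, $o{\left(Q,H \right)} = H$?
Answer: $\frac{704}{9} \approx 78.222$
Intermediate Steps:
$h{\left(m \right)} = \frac{m}{-2 + \frac{1}{m}}$ ($h{\left(m \right)} = \frac{m + 0}{-2 + \frac{1}{m}} = \frac{m}{-2 + \frac{1}{m}}$)
$\left(-22\right) \left(-2\right) h{\left(-4 \right)} = \left(-22\right) \left(-2\right) \left(- \frac{\left(-4\right)^{2}}{-1 + 2 \left(-4\right)}\right) = 44 \left(\left(-1\right) 16 \frac{1}{-1 - 8}\right) = 44 \left(\left(-1\right) 16 \frac{1}{-9}\right) = 44 \left(\left(-1\right) 16 \left(- \frac{1}{9}\right)\right) = 44 \cdot \frac{16}{9} = \frac{704}{9}$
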